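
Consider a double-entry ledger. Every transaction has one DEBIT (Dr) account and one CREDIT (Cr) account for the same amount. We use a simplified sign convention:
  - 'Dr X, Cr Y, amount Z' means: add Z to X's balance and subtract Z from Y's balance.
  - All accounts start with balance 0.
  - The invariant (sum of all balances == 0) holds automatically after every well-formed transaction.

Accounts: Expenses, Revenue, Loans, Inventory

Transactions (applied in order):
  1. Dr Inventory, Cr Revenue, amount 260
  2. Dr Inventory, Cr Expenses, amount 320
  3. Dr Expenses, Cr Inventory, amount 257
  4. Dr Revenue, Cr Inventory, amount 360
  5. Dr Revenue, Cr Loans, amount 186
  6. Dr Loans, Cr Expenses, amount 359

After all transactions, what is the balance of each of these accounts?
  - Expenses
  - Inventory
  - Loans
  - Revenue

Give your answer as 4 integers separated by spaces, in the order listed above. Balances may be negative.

Answer: -422 -37 173 286

Derivation:
After txn 1 (Dr Inventory, Cr Revenue, amount 260): Inventory=260 Revenue=-260
After txn 2 (Dr Inventory, Cr Expenses, amount 320): Expenses=-320 Inventory=580 Revenue=-260
After txn 3 (Dr Expenses, Cr Inventory, amount 257): Expenses=-63 Inventory=323 Revenue=-260
After txn 4 (Dr Revenue, Cr Inventory, amount 360): Expenses=-63 Inventory=-37 Revenue=100
After txn 5 (Dr Revenue, Cr Loans, amount 186): Expenses=-63 Inventory=-37 Loans=-186 Revenue=286
After txn 6 (Dr Loans, Cr Expenses, amount 359): Expenses=-422 Inventory=-37 Loans=173 Revenue=286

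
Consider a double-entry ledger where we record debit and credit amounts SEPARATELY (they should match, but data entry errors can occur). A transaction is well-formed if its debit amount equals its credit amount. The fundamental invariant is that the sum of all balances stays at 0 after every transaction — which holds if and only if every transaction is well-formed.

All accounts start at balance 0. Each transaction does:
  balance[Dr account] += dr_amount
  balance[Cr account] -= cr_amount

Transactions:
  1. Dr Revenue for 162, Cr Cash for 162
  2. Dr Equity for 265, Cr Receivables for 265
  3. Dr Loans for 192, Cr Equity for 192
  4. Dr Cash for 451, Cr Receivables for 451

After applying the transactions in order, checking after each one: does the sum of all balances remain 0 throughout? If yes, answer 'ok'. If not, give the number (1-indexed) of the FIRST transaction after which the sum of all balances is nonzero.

Answer: ok

Derivation:
After txn 1: dr=162 cr=162 sum_balances=0
After txn 2: dr=265 cr=265 sum_balances=0
After txn 3: dr=192 cr=192 sum_balances=0
After txn 4: dr=451 cr=451 sum_balances=0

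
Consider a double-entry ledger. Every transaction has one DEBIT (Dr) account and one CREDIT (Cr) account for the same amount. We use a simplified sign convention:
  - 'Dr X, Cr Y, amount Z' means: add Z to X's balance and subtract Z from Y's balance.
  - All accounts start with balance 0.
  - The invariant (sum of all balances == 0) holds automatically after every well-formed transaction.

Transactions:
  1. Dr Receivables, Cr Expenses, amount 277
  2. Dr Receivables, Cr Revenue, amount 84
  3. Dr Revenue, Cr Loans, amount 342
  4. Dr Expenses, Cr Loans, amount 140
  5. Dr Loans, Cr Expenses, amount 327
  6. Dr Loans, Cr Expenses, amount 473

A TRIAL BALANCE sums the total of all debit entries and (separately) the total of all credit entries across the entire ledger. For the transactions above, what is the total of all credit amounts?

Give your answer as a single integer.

Answer: 1643

Derivation:
Txn 1: credit+=277
Txn 2: credit+=84
Txn 3: credit+=342
Txn 4: credit+=140
Txn 5: credit+=327
Txn 6: credit+=473
Total credits = 1643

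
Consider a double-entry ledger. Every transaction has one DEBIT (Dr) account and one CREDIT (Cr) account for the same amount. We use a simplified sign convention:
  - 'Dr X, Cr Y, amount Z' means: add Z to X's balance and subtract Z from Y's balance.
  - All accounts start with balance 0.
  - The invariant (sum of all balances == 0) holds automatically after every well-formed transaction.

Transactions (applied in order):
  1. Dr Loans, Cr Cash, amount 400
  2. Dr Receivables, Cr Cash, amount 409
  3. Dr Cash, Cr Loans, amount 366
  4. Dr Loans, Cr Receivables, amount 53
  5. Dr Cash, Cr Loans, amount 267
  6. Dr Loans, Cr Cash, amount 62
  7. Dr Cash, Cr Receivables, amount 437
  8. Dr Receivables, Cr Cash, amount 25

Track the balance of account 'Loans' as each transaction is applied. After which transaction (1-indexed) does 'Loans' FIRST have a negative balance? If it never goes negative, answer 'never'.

Answer: 5

Derivation:
After txn 1: Loans=400
After txn 2: Loans=400
After txn 3: Loans=34
After txn 4: Loans=87
After txn 5: Loans=-180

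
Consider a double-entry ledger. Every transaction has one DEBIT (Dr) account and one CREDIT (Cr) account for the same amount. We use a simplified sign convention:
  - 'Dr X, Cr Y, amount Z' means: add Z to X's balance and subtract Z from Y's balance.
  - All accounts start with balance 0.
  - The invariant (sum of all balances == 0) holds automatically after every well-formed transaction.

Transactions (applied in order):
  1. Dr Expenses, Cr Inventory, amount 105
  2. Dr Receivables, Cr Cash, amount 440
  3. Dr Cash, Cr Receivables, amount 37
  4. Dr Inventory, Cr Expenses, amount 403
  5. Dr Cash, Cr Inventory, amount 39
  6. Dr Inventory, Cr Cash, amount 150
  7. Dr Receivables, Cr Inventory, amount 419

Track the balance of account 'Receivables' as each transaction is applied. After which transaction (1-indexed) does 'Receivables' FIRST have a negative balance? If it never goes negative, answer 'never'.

Answer: never

Derivation:
After txn 1: Receivables=0
After txn 2: Receivables=440
After txn 3: Receivables=403
After txn 4: Receivables=403
After txn 5: Receivables=403
After txn 6: Receivables=403
After txn 7: Receivables=822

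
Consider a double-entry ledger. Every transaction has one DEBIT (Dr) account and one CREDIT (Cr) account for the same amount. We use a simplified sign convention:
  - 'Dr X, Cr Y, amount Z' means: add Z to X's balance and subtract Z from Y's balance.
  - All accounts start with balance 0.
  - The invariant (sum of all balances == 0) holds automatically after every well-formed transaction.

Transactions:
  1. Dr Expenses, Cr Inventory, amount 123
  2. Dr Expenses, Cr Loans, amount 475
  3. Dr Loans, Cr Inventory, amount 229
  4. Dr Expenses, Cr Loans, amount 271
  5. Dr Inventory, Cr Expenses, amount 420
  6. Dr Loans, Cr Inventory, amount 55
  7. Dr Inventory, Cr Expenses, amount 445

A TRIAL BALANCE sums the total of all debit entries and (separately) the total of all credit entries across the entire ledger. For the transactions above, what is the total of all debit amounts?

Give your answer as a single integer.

Answer: 2018

Derivation:
Txn 1: debit+=123
Txn 2: debit+=475
Txn 3: debit+=229
Txn 4: debit+=271
Txn 5: debit+=420
Txn 6: debit+=55
Txn 7: debit+=445
Total debits = 2018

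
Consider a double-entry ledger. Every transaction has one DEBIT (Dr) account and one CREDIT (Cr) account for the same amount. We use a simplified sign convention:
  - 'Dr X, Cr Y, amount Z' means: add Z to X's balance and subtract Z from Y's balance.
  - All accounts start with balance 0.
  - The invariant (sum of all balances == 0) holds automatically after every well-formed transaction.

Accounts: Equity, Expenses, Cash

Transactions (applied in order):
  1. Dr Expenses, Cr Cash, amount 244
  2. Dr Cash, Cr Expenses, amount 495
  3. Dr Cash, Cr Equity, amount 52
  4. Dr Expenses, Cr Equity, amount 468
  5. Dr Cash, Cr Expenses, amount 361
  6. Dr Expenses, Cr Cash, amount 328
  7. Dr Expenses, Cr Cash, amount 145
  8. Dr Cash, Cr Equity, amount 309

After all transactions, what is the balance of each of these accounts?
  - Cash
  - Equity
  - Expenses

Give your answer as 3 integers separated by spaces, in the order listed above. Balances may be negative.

Answer: 500 -829 329

Derivation:
After txn 1 (Dr Expenses, Cr Cash, amount 244): Cash=-244 Expenses=244
After txn 2 (Dr Cash, Cr Expenses, amount 495): Cash=251 Expenses=-251
After txn 3 (Dr Cash, Cr Equity, amount 52): Cash=303 Equity=-52 Expenses=-251
After txn 4 (Dr Expenses, Cr Equity, amount 468): Cash=303 Equity=-520 Expenses=217
After txn 5 (Dr Cash, Cr Expenses, amount 361): Cash=664 Equity=-520 Expenses=-144
After txn 6 (Dr Expenses, Cr Cash, amount 328): Cash=336 Equity=-520 Expenses=184
After txn 7 (Dr Expenses, Cr Cash, amount 145): Cash=191 Equity=-520 Expenses=329
After txn 8 (Dr Cash, Cr Equity, amount 309): Cash=500 Equity=-829 Expenses=329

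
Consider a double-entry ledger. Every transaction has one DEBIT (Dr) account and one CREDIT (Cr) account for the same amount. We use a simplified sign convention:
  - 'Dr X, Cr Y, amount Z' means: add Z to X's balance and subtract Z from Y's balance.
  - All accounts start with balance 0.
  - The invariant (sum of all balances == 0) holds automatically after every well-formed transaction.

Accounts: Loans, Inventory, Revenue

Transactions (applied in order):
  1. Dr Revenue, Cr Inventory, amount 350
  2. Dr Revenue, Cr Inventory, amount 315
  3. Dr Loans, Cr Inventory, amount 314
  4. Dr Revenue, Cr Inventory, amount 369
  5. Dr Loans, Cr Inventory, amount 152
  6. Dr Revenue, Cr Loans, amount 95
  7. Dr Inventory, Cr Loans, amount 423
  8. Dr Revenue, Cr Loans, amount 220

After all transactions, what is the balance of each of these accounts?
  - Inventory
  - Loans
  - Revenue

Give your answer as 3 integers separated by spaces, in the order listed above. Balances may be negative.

After txn 1 (Dr Revenue, Cr Inventory, amount 350): Inventory=-350 Revenue=350
After txn 2 (Dr Revenue, Cr Inventory, amount 315): Inventory=-665 Revenue=665
After txn 3 (Dr Loans, Cr Inventory, amount 314): Inventory=-979 Loans=314 Revenue=665
After txn 4 (Dr Revenue, Cr Inventory, amount 369): Inventory=-1348 Loans=314 Revenue=1034
After txn 5 (Dr Loans, Cr Inventory, amount 152): Inventory=-1500 Loans=466 Revenue=1034
After txn 6 (Dr Revenue, Cr Loans, amount 95): Inventory=-1500 Loans=371 Revenue=1129
After txn 7 (Dr Inventory, Cr Loans, amount 423): Inventory=-1077 Loans=-52 Revenue=1129
After txn 8 (Dr Revenue, Cr Loans, amount 220): Inventory=-1077 Loans=-272 Revenue=1349

Answer: -1077 -272 1349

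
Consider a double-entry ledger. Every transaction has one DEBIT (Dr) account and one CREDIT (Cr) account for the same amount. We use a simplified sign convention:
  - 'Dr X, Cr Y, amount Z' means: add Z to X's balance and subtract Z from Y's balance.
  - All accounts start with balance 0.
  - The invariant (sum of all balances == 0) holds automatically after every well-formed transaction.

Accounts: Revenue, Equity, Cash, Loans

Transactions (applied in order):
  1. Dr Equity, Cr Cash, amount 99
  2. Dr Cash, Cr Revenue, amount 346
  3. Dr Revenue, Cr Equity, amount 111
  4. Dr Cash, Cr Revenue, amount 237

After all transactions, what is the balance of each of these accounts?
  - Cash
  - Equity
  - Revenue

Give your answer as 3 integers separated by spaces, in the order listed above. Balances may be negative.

Answer: 484 -12 -472

Derivation:
After txn 1 (Dr Equity, Cr Cash, amount 99): Cash=-99 Equity=99
After txn 2 (Dr Cash, Cr Revenue, amount 346): Cash=247 Equity=99 Revenue=-346
After txn 3 (Dr Revenue, Cr Equity, amount 111): Cash=247 Equity=-12 Revenue=-235
After txn 4 (Dr Cash, Cr Revenue, amount 237): Cash=484 Equity=-12 Revenue=-472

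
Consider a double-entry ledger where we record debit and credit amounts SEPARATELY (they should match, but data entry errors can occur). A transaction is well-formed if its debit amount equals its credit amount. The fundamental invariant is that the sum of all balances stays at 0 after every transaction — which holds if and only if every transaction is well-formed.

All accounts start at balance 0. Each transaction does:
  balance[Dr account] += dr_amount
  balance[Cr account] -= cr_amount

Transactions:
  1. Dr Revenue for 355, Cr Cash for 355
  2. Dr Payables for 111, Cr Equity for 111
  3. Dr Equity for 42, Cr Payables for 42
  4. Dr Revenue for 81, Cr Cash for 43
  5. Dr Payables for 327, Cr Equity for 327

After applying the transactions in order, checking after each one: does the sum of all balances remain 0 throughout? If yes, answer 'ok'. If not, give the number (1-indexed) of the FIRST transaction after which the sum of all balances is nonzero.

After txn 1: dr=355 cr=355 sum_balances=0
After txn 2: dr=111 cr=111 sum_balances=0
After txn 3: dr=42 cr=42 sum_balances=0
After txn 4: dr=81 cr=43 sum_balances=38
After txn 5: dr=327 cr=327 sum_balances=38

Answer: 4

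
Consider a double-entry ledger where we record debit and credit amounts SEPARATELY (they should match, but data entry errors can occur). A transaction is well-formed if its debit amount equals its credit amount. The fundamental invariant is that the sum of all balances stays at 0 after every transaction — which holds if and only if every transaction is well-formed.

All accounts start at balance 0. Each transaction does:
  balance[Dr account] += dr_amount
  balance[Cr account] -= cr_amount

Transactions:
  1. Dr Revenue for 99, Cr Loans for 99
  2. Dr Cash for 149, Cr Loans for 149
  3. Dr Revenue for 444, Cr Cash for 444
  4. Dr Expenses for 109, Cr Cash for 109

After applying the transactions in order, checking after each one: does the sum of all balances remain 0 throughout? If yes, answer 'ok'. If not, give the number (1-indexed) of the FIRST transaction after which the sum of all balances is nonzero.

After txn 1: dr=99 cr=99 sum_balances=0
After txn 2: dr=149 cr=149 sum_balances=0
After txn 3: dr=444 cr=444 sum_balances=0
After txn 4: dr=109 cr=109 sum_balances=0

Answer: ok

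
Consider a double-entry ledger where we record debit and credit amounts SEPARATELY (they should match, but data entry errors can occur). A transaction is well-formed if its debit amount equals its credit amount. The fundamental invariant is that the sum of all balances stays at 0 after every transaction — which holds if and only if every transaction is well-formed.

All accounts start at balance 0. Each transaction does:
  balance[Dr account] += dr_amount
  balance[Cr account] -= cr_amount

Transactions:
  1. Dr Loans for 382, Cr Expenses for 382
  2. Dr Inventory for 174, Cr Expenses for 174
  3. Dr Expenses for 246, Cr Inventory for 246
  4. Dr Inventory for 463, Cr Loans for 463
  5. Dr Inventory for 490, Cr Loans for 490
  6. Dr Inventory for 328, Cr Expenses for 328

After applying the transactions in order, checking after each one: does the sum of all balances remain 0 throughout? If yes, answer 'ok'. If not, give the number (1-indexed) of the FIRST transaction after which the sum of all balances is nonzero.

Answer: ok

Derivation:
After txn 1: dr=382 cr=382 sum_balances=0
After txn 2: dr=174 cr=174 sum_balances=0
After txn 3: dr=246 cr=246 sum_balances=0
After txn 4: dr=463 cr=463 sum_balances=0
After txn 5: dr=490 cr=490 sum_balances=0
After txn 6: dr=328 cr=328 sum_balances=0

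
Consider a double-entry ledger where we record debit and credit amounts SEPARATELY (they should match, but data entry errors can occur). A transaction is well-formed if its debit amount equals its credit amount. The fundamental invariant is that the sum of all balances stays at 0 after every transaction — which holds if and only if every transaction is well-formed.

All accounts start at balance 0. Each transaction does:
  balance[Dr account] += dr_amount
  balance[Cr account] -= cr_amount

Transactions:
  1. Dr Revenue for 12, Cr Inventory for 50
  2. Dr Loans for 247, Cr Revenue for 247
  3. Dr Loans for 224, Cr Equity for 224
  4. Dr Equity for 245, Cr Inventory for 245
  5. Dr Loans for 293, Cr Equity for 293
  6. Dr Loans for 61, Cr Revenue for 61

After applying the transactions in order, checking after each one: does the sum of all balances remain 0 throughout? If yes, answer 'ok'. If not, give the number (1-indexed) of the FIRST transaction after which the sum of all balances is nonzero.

After txn 1: dr=12 cr=50 sum_balances=-38
After txn 2: dr=247 cr=247 sum_balances=-38
After txn 3: dr=224 cr=224 sum_balances=-38
After txn 4: dr=245 cr=245 sum_balances=-38
After txn 5: dr=293 cr=293 sum_balances=-38
After txn 6: dr=61 cr=61 sum_balances=-38

Answer: 1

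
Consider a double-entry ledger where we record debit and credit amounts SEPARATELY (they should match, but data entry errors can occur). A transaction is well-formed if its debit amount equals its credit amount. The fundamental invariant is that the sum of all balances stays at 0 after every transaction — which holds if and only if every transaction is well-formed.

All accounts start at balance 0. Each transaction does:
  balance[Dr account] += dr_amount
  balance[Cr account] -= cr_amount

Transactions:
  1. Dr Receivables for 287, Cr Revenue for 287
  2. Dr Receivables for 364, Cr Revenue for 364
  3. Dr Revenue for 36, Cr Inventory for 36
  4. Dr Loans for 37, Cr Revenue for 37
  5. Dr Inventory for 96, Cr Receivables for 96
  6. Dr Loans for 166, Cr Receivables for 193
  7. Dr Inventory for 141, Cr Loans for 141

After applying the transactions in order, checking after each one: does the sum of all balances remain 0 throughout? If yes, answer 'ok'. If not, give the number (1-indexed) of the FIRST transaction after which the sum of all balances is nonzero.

After txn 1: dr=287 cr=287 sum_balances=0
After txn 2: dr=364 cr=364 sum_balances=0
After txn 3: dr=36 cr=36 sum_balances=0
After txn 4: dr=37 cr=37 sum_balances=0
After txn 5: dr=96 cr=96 sum_balances=0
After txn 6: dr=166 cr=193 sum_balances=-27
After txn 7: dr=141 cr=141 sum_balances=-27

Answer: 6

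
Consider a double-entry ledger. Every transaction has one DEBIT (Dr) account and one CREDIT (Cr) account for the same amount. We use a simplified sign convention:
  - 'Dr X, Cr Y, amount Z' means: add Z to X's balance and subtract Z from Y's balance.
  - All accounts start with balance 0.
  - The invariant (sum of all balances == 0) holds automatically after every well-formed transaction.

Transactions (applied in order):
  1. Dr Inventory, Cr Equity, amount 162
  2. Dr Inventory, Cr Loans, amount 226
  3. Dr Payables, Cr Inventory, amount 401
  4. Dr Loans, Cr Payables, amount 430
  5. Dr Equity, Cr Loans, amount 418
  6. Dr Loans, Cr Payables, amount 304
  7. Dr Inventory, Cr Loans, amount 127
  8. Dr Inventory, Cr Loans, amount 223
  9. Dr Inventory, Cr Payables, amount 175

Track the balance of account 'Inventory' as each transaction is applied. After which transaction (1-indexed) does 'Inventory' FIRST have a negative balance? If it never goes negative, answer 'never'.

Answer: 3

Derivation:
After txn 1: Inventory=162
After txn 2: Inventory=388
After txn 3: Inventory=-13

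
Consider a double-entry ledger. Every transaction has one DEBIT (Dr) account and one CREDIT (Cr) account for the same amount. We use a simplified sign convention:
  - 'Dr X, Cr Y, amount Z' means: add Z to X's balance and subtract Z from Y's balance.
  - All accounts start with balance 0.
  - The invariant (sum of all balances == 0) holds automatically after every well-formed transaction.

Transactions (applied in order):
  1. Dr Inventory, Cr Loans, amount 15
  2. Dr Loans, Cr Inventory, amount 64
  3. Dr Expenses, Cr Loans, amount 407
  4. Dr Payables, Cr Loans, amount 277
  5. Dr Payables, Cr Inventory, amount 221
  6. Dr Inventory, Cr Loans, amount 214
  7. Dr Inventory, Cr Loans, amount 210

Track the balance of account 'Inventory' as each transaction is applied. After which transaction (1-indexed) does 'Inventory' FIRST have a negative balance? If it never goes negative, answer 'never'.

After txn 1: Inventory=15
After txn 2: Inventory=-49

Answer: 2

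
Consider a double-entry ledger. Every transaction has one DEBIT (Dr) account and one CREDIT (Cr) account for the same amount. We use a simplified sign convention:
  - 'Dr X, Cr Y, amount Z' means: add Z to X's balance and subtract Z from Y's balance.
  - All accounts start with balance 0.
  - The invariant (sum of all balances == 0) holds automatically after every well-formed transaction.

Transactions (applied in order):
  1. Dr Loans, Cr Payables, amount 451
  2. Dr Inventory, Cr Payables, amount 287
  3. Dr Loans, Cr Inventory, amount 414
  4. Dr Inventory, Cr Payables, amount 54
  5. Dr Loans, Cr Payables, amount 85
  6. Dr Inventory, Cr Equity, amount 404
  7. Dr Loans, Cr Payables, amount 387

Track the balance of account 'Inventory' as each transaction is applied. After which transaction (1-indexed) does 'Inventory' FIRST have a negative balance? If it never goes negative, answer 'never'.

Answer: 3

Derivation:
After txn 1: Inventory=0
After txn 2: Inventory=287
After txn 3: Inventory=-127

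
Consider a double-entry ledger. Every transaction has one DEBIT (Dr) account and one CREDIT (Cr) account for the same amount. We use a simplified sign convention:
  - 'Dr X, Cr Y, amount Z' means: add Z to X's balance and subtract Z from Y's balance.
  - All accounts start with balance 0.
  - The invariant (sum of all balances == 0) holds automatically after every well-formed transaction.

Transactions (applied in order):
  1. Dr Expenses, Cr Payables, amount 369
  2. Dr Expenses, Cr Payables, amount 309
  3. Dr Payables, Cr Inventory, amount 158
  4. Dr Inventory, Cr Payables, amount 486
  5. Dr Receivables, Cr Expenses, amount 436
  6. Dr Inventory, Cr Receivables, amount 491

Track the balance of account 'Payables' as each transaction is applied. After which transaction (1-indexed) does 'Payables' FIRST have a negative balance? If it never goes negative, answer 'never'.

Answer: 1

Derivation:
After txn 1: Payables=-369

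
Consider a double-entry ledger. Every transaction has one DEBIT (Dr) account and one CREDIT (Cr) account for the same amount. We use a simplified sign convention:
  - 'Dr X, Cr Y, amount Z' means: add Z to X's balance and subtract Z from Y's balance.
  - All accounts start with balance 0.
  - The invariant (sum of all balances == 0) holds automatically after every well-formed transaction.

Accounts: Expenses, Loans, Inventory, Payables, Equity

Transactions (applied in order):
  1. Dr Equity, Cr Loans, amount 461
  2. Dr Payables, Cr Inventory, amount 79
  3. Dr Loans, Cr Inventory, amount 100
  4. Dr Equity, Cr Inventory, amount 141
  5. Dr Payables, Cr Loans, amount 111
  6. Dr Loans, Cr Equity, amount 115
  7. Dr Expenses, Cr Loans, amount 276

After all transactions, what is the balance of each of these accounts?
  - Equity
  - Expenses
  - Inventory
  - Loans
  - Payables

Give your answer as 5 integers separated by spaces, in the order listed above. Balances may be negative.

Answer: 487 276 -320 -633 190

Derivation:
After txn 1 (Dr Equity, Cr Loans, amount 461): Equity=461 Loans=-461
After txn 2 (Dr Payables, Cr Inventory, amount 79): Equity=461 Inventory=-79 Loans=-461 Payables=79
After txn 3 (Dr Loans, Cr Inventory, amount 100): Equity=461 Inventory=-179 Loans=-361 Payables=79
After txn 4 (Dr Equity, Cr Inventory, amount 141): Equity=602 Inventory=-320 Loans=-361 Payables=79
After txn 5 (Dr Payables, Cr Loans, amount 111): Equity=602 Inventory=-320 Loans=-472 Payables=190
After txn 6 (Dr Loans, Cr Equity, amount 115): Equity=487 Inventory=-320 Loans=-357 Payables=190
After txn 7 (Dr Expenses, Cr Loans, amount 276): Equity=487 Expenses=276 Inventory=-320 Loans=-633 Payables=190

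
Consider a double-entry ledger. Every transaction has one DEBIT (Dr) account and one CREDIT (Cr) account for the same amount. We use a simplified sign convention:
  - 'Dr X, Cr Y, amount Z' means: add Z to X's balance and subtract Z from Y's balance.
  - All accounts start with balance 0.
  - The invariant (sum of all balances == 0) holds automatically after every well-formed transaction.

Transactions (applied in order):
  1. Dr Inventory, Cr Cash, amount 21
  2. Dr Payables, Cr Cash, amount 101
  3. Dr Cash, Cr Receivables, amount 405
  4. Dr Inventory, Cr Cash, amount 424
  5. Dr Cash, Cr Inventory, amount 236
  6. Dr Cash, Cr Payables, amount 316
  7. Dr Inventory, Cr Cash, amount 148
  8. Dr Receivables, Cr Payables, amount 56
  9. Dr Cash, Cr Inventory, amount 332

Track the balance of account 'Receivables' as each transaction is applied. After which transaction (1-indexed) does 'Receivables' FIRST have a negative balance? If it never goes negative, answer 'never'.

After txn 1: Receivables=0
After txn 2: Receivables=0
After txn 3: Receivables=-405

Answer: 3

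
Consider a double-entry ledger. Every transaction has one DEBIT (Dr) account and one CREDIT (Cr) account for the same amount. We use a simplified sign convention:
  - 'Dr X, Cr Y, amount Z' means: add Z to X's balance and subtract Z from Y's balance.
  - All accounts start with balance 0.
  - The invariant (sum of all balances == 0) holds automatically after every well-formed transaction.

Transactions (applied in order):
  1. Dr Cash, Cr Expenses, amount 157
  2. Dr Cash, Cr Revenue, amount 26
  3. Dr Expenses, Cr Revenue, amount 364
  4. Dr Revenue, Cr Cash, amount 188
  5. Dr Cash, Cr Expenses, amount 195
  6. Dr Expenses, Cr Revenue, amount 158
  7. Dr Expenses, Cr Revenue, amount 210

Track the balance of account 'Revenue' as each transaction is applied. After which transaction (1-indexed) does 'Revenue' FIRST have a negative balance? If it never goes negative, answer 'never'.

Answer: 2

Derivation:
After txn 1: Revenue=0
After txn 2: Revenue=-26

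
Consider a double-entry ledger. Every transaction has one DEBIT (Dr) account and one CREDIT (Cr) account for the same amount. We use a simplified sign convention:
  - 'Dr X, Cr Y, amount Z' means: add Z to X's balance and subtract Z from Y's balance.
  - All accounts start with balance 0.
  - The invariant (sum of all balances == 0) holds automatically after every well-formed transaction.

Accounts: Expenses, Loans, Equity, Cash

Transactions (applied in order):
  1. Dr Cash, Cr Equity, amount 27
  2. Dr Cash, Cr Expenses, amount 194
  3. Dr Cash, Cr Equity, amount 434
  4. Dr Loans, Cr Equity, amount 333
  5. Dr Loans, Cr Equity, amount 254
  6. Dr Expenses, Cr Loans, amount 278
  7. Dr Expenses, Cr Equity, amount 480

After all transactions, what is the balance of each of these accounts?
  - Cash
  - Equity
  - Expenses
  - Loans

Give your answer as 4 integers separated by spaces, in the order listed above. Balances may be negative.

Answer: 655 -1528 564 309

Derivation:
After txn 1 (Dr Cash, Cr Equity, amount 27): Cash=27 Equity=-27
After txn 2 (Dr Cash, Cr Expenses, amount 194): Cash=221 Equity=-27 Expenses=-194
After txn 3 (Dr Cash, Cr Equity, amount 434): Cash=655 Equity=-461 Expenses=-194
After txn 4 (Dr Loans, Cr Equity, amount 333): Cash=655 Equity=-794 Expenses=-194 Loans=333
After txn 5 (Dr Loans, Cr Equity, amount 254): Cash=655 Equity=-1048 Expenses=-194 Loans=587
After txn 6 (Dr Expenses, Cr Loans, amount 278): Cash=655 Equity=-1048 Expenses=84 Loans=309
After txn 7 (Dr Expenses, Cr Equity, amount 480): Cash=655 Equity=-1528 Expenses=564 Loans=309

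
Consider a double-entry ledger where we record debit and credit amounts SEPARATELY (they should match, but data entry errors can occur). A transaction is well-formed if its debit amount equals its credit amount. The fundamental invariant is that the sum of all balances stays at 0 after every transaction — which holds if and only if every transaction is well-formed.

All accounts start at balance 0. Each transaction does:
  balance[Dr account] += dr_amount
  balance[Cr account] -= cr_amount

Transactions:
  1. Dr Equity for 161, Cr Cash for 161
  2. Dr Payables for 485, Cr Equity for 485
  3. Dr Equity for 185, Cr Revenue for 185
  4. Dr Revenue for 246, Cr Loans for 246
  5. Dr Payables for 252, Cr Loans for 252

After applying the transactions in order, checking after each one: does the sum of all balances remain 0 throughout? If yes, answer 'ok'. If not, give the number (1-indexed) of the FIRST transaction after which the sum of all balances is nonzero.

Answer: ok

Derivation:
After txn 1: dr=161 cr=161 sum_balances=0
After txn 2: dr=485 cr=485 sum_balances=0
After txn 3: dr=185 cr=185 sum_balances=0
After txn 4: dr=246 cr=246 sum_balances=0
After txn 5: dr=252 cr=252 sum_balances=0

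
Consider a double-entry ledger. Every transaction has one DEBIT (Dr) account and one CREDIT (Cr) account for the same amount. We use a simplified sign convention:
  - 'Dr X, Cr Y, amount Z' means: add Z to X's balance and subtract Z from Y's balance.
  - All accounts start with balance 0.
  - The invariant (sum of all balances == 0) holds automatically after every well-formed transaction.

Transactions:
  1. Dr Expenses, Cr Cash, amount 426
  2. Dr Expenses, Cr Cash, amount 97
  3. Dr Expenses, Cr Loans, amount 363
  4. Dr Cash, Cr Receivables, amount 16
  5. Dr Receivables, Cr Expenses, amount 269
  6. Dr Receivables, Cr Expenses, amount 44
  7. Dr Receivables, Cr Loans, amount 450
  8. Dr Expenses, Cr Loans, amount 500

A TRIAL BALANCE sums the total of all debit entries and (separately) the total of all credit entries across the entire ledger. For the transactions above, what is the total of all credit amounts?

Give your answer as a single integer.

Answer: 2165

Derivation:
Txn 1: credit+=426
Txn 2: credit+=97
Txn 3: credit+=363
Txn 4: credit+=16
Txn 5: credit+=269
Txn 6: credit+=44
Txn 7: credit+=450
Txn 8: credit+=500
Total credits = 2165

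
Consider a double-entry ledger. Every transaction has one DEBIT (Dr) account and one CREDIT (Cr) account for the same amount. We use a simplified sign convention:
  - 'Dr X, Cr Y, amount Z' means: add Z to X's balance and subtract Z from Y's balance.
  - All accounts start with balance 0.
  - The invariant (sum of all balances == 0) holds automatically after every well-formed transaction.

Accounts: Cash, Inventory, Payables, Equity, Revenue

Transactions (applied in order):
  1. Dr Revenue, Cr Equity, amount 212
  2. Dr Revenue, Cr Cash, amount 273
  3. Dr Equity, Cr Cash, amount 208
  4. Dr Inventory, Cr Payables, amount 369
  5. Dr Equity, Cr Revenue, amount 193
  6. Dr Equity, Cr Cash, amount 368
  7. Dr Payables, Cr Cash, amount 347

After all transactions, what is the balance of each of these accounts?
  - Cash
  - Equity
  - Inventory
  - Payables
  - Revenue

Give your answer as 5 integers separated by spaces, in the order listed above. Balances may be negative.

After txn 1 (Dr Revenue, Cr Equity, amount 212): Equity=-212 Revenue=212
After txn 2 (Dr Revenue, Cr Cash, amount 273): Cash=-273 Equity=-212 Revenue=485
After txn 3 (Dr Equity, Cr Cash, amount 208): Cash=-481 Equity=-4 Revenue=485
After txn 4 (Dr Inventory, Cr Payables, amount 369): Cash=-481 Equity=-4 Inventory=369 Payables=-369 Revenue=485
After txn 5 (Dr Equity, Cr Revenue, amount 193): Cash=-481 Equity=189 Inventory=369 Payables=-369 Revenue=292
After txn 6 (Dr Equity, Cr Cash, amount 368): Cash=-849 Equity=557 Inventory=369 Payables=-369 Revenue=292
After txn 7 (Dr Payables, Cr Cash, amount 347): Cash=-1196 Equity=557 Inventory=369 Payables=-22 Revenue=292

Answer: -1196 557 369 -22 292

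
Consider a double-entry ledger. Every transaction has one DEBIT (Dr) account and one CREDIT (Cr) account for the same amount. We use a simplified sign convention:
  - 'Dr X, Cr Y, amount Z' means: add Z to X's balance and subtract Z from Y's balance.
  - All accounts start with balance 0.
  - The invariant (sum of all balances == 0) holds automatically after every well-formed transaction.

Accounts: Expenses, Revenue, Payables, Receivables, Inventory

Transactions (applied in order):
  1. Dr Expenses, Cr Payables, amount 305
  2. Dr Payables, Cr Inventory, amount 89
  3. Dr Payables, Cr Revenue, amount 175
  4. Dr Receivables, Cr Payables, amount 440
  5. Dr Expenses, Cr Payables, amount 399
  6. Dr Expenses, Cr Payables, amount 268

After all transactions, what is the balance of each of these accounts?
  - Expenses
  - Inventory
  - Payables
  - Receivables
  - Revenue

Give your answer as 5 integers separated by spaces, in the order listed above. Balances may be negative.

Answer: 972 -89 -1148 440 -175

Derivation:
After txn 1 (Dr Expenses, Cr Payables, amount 305): Expenses=305 Payables=-305
After txn 2 (Dr Payables, Cr Inventory, amount 89): Expenses=305 Inventory=-89 Payables=-216
After txn 3 (Dr Payables, Cr Revenue, amount 175): Expenses=305 Inventory=-89 Payables=-41 Revenue=-175
After txn 4 (Dr Receivables, Cr Payables, amount 440): Expenses=305 Inventory=-89 Payables=-481 Receivables=440 Revenue=-175
After txn 5 (Dr Expenses, Cr Payables, amount 399): Expenses=704 Inventory=-89 Payables=-880 Receivables=440 Revenue=-175
After txn 6 (Dr Expenses, Cr Payables, amount 268): Expenses=972 Inventory=-89 Payables=-1148 Receivables=440 Revenue=-175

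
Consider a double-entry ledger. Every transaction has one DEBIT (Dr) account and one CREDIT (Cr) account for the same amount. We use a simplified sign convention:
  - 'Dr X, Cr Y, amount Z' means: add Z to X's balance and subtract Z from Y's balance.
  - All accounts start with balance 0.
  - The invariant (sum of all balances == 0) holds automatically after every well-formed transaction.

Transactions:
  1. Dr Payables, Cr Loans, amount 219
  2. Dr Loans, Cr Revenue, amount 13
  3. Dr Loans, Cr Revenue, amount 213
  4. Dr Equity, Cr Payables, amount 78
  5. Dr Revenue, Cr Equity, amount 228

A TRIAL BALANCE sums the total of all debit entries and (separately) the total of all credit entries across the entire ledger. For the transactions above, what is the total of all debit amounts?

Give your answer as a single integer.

Answer: 751

Derivation:
Txn 1: debit+=219
Txn 2: debit+=13
Txn 3: debit+=213
Txn 4: debit+=78
Txn 5: debit+=228
Total debits = 751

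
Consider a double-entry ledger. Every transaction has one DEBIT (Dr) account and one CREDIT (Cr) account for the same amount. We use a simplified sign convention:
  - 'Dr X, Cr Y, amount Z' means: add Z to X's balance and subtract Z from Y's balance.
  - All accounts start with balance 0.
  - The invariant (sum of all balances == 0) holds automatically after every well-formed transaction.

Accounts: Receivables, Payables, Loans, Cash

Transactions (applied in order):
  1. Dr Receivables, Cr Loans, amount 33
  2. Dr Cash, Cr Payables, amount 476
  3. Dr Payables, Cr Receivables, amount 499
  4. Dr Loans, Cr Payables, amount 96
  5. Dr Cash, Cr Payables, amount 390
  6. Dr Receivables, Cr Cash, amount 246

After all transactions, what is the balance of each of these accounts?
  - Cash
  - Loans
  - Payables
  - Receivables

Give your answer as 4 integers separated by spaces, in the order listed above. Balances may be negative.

After txn 1 (Dr Receivables, Cr Loans, amount 33): Loans=-33 Receivables=33
After txn 2 (Dr Cash, Cr Payables, amount 476): Cash=476 Loans=-33 Payables=-476 Receivables=33
After txn 3 (Dr Payables, Cr Receivables, amount 499): Cash=476 Loans=-33 Payables=23 Receivables=-466
After txn 4 (Dr Loans, Cr Payables, amount 96): Cash=476 Loans=63 Payables=-73 Receivables=-466
After txn 5 (Dr Cash, Cr Payables, amount 390): Cash=866 Loans=63 Payables=-463 Receivables=-466
After txn 6 (Dr Receivables, Cr Cash, amount 246): Cash=620 Loans=63 Payables=-463 Receivables=-220

Answer: 620 63 -463 -220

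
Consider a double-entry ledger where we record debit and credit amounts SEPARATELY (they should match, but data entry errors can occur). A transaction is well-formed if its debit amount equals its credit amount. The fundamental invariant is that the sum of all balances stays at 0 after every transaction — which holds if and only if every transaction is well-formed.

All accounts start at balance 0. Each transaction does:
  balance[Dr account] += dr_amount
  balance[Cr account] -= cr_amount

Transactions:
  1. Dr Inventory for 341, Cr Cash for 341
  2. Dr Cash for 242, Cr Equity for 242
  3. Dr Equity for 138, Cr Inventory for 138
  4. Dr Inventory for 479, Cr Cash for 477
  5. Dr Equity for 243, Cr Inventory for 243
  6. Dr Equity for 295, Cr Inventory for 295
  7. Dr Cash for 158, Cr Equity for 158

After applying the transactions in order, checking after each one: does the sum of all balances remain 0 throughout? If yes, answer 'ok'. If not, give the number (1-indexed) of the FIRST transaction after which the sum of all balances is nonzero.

After txn 1: dr=341 cr=341 sum_balances=0
After txn 2: dr=242 cr=242 sum_balances=0
After txn 3: dr=138 cr=138 sum_balances=0
After txn 4: dr=479 cr=477 sum_balances=2
After txn 5: dr=243 cr=243 sum_balances=2
After txn 6: dr=295 cr=295 sum_balances=2
After txn 7: dr=158 cr=158 sum_balances=2

Answer: 4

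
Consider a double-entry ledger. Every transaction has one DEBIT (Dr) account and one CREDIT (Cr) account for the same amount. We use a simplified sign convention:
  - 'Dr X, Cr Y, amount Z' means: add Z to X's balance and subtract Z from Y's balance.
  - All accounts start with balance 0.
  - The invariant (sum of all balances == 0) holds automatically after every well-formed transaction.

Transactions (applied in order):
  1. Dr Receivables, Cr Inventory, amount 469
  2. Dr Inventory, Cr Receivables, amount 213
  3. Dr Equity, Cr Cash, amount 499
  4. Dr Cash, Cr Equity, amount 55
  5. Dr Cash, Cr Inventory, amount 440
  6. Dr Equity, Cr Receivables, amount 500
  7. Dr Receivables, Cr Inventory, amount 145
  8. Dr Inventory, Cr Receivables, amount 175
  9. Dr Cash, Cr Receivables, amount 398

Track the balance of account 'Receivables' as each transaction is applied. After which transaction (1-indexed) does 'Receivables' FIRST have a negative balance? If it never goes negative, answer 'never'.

After txn 1: Receivables=469
After txn 2: Receivables=256
After txn 3: Receivables=256
After txn 4: Receivables=256
After txn 5: Receivables=256
After txn 6: Receivables=-244

Answer: 6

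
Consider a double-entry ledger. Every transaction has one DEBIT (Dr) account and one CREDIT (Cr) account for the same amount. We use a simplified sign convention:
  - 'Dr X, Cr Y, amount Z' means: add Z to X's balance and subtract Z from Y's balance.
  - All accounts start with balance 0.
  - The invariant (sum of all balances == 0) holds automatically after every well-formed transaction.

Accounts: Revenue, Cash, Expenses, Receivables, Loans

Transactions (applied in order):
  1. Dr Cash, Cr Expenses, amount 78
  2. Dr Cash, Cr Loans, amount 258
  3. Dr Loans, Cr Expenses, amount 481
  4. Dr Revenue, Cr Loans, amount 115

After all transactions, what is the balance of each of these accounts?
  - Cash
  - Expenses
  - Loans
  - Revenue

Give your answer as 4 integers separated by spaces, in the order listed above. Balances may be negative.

Answer: 336 -559 108 115

Derivation:
After txn 1 (Dr Cash, Cr Expenses, amount 78): Cash=78 Expenses=-78
After txn 2 (Dr Cash, Cr Loans, amount 258): Cash=336 Expenses=-78 Loans=-258
After txn 3 (Dr Loans, Cr Expenses, amount 481): Cash=336 Expenses=-559 Loans=223
After txn 4 (Dr Revenue, Cr Loans, amount 115): Cash=336 Expenses=-559 Loans=108 Revenue=115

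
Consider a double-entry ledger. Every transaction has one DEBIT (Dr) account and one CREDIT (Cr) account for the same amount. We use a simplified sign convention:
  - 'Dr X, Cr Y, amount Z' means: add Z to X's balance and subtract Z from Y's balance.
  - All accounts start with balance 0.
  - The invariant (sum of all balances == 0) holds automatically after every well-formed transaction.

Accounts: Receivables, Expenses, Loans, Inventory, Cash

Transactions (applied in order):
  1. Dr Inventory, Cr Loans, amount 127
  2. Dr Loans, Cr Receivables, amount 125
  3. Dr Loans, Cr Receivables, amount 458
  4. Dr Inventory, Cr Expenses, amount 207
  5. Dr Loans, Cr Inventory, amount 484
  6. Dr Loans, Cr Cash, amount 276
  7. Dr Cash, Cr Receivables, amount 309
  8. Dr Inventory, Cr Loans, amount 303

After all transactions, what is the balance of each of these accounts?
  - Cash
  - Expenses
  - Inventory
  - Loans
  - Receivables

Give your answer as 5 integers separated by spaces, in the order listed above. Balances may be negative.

After txn 1 (Dr Inventory, Cr Loans, amount 127): Inventory=127 Loans=-127
After txn 2 (Dr Loans, Cr Receivables, amount 125): Inventory=127 Loans=-2 Receivables=-125
After txn 3 (Dr Loans, Cr Receivables, amount 458): Inventory=127 Loans=456 Receivables=-583
After txn 4 (Dr Inventory, Cr Expenses, amount 207): Expenses=-207 Inventory=334 Loans=456 Receivables=-583
After txn 5 (Dr Loans, Cr Inventory, amount 484): Expenses=-207 Inventory=-150 Loans=940 Receivables=-583
After txn 6 (Dr Loans, Cr Cash, amount 276): Cash=-276 Expenses=-207 Inventory=-150 Loans=1216 Receivables=-583
After txn 7 (Dr Cash, Cr Receivables, amount 309): Cash=33 Expenses=-207 Inventory=-150 Loans=1216 Receivables=-892
After txn 8 (Dr Inventory, Cr Loans, amount 303): Cash=33 Expenses=-207 Inventory=153 Loans=913 Receivables=-892

Answer: 33 -207 153 913 -892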